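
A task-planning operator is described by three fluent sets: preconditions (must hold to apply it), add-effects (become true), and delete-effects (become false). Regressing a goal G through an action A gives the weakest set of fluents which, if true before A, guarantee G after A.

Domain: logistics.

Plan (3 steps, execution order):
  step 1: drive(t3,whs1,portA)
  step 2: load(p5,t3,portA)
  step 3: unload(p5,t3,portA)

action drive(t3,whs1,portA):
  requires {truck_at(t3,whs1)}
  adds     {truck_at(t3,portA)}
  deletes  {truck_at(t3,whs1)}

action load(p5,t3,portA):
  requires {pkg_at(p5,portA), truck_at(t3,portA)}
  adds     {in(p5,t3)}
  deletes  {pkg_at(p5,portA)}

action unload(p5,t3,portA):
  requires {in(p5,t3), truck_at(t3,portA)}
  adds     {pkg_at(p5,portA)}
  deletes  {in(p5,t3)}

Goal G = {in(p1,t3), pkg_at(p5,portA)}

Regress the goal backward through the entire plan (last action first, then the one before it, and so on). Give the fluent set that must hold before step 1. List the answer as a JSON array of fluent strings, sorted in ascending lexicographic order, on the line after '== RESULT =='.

Work backward from the goal:
  through step 3 (unload(p5,t3,portA)): drop {pkg_at(p5,portA)}, keep {in(p1,t3)}, require {in(p5,t3), truck_at(t3,portA)}
    → {in(p1,t3), in(p5,t3), truck_at(t3,portA)}
  through step 2 (load(p5,t3,portA)): drop {in(p5,t3)}, keep {in(p1,t3), truck_at(t3,portA)}, require {pkg_at(p5,portA), truck_at(t3,portA)}
    → {in(p1,t3), pkg_at(p5,portA), truck_at(t3,portA)}
  through step 1 (drive(t3,whs1,portA)): drop {truck_at(t3,portA)}, keep {in(p1,t3), pkg_at(p5,portA)}, require {truck_at(t3,whs1)}
    → {in(p1,t3), pkg_at(p5,portA), truck_at(t3,whs1)}

== RESULT ==
["in(p1,t3)", "pkg_at(p5,portA)", "truck_at(t3,whs1)"]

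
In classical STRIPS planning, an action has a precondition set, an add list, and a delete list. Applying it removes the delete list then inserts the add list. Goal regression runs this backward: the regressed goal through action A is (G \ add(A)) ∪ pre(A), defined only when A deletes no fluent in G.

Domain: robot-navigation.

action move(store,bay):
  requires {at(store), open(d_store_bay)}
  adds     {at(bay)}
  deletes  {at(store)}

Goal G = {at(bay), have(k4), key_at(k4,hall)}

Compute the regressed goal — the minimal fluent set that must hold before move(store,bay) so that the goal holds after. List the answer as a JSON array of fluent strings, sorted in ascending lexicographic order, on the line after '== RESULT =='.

Compute (G \ add) ∪ pre:
  G ∩ del = {}  (empty — regression defined)
  G \ add = {at(bay), have(k4), key_at(k4,hall)} \ {at(bay)} = {have(k4), key_at(k4,hall)}
  ∪ pre   = {have(k4), key_at(k4,hall)} ∪ {at(store), open(d_store_bay)}
          = {at(store), have(k4), key_at(k4,hall), open(d_store_bay)}

== RESULT ==
["at(store)", "have(k4)", "key_at(k4,hall)", "open(d_store_bay)"]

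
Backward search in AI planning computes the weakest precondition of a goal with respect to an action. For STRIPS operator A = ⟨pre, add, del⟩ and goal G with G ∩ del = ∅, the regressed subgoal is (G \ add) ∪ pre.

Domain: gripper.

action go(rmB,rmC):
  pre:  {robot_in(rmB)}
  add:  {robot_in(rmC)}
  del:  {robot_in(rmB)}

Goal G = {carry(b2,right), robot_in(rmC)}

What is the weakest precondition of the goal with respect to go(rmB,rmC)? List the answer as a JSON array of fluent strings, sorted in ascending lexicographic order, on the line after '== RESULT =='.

Compute (G \ add) ∪ pre:
  G ∩ del = {}  (empty — regression defined)
  G \ add = {carry(b2,right), robot_in(rmC)} \ {robot_in(rmC)} = {carry(b2,right)}
  ∪ pre   = {carry(b2,right)} ∪ {robot_in(rmB)}
          = {carry(b2,right), robot_in(rmB)}

== RESULT ==
["carry(b2,right)", "robot_in(rmB)"]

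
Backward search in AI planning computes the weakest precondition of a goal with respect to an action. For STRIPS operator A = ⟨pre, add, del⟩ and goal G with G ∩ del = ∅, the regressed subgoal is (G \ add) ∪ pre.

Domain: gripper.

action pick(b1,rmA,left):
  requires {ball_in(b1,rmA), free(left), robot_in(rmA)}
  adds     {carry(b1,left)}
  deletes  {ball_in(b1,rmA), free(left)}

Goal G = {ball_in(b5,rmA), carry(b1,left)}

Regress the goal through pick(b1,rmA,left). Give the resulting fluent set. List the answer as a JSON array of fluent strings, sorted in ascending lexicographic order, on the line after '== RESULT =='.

Regress:
  G ∩ del = {}  (empty — regression defined)
  G \ add = {ball_in(b5,rmA), carry(b1,left)} \ {carry(b1,left)} = {ball_in(b5,rmA)}
  ∪ pre   = {ball_in(b5,rmA)} ∪ {ball_in(b1,rmA), free(left), robot_in(rmA)}
          = {ball_in(b1,rmA), ball_in(b5,rmA), free(left), robot_in(rmA)}

== RESULT ==
["ball_in(b1,rmA)", "ball_in(b5,rmA)", "free(left)", "robot_in(rmA)"]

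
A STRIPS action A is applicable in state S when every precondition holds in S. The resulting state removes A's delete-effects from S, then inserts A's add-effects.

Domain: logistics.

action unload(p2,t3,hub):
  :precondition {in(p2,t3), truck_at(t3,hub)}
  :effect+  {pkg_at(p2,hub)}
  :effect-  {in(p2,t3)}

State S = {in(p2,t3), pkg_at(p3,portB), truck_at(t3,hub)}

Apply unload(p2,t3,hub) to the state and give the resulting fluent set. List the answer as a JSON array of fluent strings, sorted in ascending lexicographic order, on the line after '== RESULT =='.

Progress:
  pre ⊆ S: {in(p2,t3), truck_at(t3,hub)} ⊆ S  — applicable
  S \ del = {pkg_at(p3,portB), truck_at(t3,hub)}
  ∪ add   = {pkg_at(p2,hub), pkg_at(p3,portB), truck_at(t3,hub)}

== RESULT ==
["pkg_at(p2,hub)", "pkg_at(p3,portB)", "truck_at(t3,hub)"]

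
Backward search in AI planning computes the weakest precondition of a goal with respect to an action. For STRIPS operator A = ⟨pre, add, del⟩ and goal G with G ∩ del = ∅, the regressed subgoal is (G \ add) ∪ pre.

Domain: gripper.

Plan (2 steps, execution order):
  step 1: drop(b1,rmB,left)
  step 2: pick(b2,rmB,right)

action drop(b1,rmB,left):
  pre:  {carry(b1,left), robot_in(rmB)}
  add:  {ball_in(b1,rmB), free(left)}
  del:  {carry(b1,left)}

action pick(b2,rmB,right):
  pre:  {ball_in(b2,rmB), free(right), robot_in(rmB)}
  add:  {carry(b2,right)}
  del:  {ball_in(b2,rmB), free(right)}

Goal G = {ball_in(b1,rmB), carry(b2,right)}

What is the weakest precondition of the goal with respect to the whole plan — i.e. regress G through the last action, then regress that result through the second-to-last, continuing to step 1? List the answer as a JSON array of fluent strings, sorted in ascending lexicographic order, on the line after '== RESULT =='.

Regress step by step:
  through step 2 (pick(b2,rmB,right)): drop {carry(b2,right)}, keep {ball_in(b1,rmB)}, require {ball_in(b2,rmB), free(right), robot_in(rmB)}
    → {ball_in(b1,rmB), ball_in(b2,rmB), free(right), robot_in(rmB)}
  through step 1 (drop(b1,rmB,left)): drop {ball_in(b1,rmB)}, keep {ball_in(b2,rmB), free(right), robot_in(rmB)}, require {carry(b1,left), robot_in(rmB)}
    → {ball_in(b2,rmB), carry(b1,left), free(right), robot_in(rmB)}

== RESULT ==
["ball_in(b2,rmB)", "carry(b1,left)", "free(right)", "robot_in(rmB)"]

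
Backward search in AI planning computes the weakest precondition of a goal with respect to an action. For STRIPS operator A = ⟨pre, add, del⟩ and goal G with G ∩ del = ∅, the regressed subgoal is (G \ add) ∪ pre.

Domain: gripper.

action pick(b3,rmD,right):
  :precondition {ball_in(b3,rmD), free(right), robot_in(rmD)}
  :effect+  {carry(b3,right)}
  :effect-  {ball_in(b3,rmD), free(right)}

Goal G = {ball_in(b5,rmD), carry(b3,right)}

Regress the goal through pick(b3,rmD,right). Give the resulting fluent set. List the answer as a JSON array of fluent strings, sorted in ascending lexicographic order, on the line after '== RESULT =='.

Compute (G \ add) ∪ pre:
  G ∩ del = {}  (empty — regression defined)
  G \ add = {ball_in(b5,rmD), carry(b3,right)} \ {carry(b3,right)} = {ball_in(b5,rmD)}
  ∪ pre   = {ball_in(b5,rmD)} ∪ {ball_in(b3,rmD), free(right), robot_in(rmD)}
          = {ball_in(b3,rmD), ball_in(b5,rmD), free(right), robot_in(rmD)}

== RESULT ==
["ball_in(b3,rmD)", "ball_in(b5,rmD)", "free(right)", "robot_in(rmD)"]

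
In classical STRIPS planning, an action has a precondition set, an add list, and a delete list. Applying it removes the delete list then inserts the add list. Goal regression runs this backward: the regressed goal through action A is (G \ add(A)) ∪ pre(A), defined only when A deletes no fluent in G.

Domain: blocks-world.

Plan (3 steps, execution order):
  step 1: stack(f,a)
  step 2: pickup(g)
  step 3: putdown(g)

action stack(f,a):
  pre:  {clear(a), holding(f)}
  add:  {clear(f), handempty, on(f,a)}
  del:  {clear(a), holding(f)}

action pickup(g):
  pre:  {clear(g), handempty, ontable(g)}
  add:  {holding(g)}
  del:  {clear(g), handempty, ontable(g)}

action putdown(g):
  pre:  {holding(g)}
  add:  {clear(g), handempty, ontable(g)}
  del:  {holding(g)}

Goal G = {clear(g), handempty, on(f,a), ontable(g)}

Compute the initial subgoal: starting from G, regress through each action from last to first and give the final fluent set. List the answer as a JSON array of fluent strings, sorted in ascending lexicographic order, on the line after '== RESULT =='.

Regress step by step:
  through step 3 (putdown(g)): drop {clear(g), handempty, ontable(g)}, keep {on(f,a)}, require {holding(g)}
    → {holding(g), on(f,a)}
  through step 2 (pickup(g)): drop {holding(g)}, keep {on(f,a)}, require {clear(g), handempty, ontable(g)}
    → {clear(g), handempty, on(f,a), ontable(g)}
  through step 1 (stack(f,a)): drop {handempty, on(f,a)}, keep {clear(g), ontable(g)}, require {clear(a), holding(f)}
    → {clear(a), clear(g), holding(f), ontable(g)}

== RESULT ==
["clear(a)", "clear(g)", "holding(f)", "ontable(g)"]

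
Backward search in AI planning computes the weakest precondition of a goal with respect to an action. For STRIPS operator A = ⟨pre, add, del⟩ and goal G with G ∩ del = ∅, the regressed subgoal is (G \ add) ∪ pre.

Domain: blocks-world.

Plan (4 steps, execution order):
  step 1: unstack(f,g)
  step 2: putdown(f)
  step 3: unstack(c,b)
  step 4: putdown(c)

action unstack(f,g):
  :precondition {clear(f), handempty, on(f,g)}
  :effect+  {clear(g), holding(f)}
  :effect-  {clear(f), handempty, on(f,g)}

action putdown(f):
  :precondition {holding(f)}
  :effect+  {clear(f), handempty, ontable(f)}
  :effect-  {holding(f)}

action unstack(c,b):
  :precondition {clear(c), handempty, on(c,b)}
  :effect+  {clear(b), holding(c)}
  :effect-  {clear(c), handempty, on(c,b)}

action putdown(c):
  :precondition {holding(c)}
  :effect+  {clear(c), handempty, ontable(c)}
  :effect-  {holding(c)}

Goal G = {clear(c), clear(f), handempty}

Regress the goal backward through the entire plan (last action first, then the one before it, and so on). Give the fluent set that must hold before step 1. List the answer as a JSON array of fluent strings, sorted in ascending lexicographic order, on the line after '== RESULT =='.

Work backward from the goal:
  through step 4 (putdown(c)): drop {clear(c), handempty}, keep {clear(f)}, require {holding(c)}
    → {clear(f), holding(c)}
  through step 3 (unstack(c,b)): drop {holding(c)}, keep {clear(f)}, require {clear(c), handempty, on(c,b)}
    → {clear(c), clear(f), handempty, on(c,b)}
  through step 2 (putdown(f)): drop {clear(f), handempty}, keep {clear(c), on(c,b)}, require {holding(f)}
    → {clear(c), holding(f), on(c,b)}
  through step 1 (unstack(f,g)): drop {holding(f)}, keep {clear(c), on(c,b)}, require {clear(f), handempty, on(f,g)}
    → {clear(c), clear(f), handempty, on(c,b), on(f,g)}

== RESULT ==
["clear(c)", "clear(f)", "handempty", "on(c,b)", "on(f,g)"]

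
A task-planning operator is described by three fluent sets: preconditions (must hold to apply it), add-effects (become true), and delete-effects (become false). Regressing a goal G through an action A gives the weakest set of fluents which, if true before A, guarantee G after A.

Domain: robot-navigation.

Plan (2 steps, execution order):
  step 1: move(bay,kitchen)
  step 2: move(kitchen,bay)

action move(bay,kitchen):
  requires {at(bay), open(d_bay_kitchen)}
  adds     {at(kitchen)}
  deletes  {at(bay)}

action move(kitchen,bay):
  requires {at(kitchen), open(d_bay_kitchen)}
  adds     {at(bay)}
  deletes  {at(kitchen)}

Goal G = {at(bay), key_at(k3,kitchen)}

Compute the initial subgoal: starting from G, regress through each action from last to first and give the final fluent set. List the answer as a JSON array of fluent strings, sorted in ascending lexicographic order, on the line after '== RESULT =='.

Regress step by step:
  through step 2 (move(kitchen,bay)): drop {at(bay)}, keep {key_at(k3,kitchen)}, require {at(kitchen), open(d_bay_kitchen)}
    → {at(kitchen), key_at(k3,kitchen), open(d_bay_kitchen)}
  through step 1 (move(bay,kitchen)): drop {at(kitchen)}, keep {key_at(k3,kitchen), open(d_bay_kitchen)}, require {at(bay), open(d_bay_kitchen)}
    → {at(bay), key_at(k3,kitchen), open(d_bay_kitchen)}

== RESULT ==
["at(bay)", "key_at(k3,kitchen)", "open(d_bay_kitchen)"]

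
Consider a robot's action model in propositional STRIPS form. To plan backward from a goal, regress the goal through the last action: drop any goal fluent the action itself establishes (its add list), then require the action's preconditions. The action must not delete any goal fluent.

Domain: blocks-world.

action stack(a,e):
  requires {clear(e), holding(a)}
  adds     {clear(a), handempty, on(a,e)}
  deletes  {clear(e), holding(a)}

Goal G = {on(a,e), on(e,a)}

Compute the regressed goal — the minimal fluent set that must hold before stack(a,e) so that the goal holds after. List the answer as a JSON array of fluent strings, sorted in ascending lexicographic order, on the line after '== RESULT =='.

Regress:
  G ∩ del = {}  (empty — regression defined)
  G \ add = {on(a,e), on(e,a)} \ {clear(a), handempty, on(a,e)} = {on(e,a)}
  ∪ pre   = {on(e,a)} ∪ {clear(e), holding(a)}
          = {clear(e), holding(a), on(e,a)}

== RESULT ==
["clear(e)", "holding(a)", "on(e,a)"]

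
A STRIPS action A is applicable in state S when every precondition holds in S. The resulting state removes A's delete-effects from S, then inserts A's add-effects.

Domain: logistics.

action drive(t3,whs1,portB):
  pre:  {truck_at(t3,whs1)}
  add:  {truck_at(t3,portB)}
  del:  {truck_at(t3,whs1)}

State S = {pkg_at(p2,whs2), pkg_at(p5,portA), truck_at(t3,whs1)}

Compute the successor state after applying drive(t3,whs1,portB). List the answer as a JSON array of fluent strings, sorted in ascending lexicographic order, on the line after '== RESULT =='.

Progress:
  pre ⊆ S: {truck_at(t3,whs1)} ⊆ S  — applicable
  S \ del = {pkg_at(p2,whs2), pkg_at(p5,portA)}
  ∪ add   = {pkg_at(p2,whs2), pkg_at(p5,portA), truck_at(t3,portB)}

== RESULT ==
["pkg_at(p2,whs2)", "pkg_at(p5,portA)", "truck_at(t3,portB)"]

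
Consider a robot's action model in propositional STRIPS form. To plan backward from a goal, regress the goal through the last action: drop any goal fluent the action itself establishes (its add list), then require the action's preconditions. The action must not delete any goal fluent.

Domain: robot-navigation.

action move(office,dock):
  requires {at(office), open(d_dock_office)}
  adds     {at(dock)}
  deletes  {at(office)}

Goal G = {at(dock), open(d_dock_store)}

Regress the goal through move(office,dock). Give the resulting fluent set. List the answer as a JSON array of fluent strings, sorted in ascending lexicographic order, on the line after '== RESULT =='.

Regress:
  G ∩ del = {}  (empty — regression defined)
  G \ add = {at(dock), open(d_dock_store)} \ {at(dock)} = {open(d_dock_store)}
  ∪ pre   = {open(d_dock_store)} ∪ {at(office), open(d_dock_office)}
          = {at(office), open(d_dock_office), open(d_dock_store)}

== RESULT ==
["at(office)", "open(d_dock_office)", "open(d_dock_store)"]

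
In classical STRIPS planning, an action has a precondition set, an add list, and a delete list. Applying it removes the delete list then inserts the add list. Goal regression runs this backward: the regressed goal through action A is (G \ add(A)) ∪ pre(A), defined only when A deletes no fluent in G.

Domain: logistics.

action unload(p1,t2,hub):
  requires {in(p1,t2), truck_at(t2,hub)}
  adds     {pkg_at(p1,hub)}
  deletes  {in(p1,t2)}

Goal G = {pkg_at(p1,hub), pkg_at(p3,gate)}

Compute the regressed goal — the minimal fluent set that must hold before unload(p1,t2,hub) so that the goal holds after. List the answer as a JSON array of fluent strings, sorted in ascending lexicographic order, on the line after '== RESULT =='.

Compute (G \ add) ∪ pre:
  G ∩ del = {}  (empty — regression defined)
  G \ add = {pkg_at(p1,hub), pkg_at(p3,gate)} \ {pkg_at(p1,hub)} = {pkg_at(p3,gate)}
  ∪ pre   = {pkg_at(p3,gate)} ∪ {in(p1,t2), truck_at(t2,hub)}
          = {in(p1,t2), pkg_at(p3,gate), truck_at(t2,hub)}

== RESULT ==
["in(p1,t2)", "pkg_at(p3,gate)", "truck_at(t2,hub)"]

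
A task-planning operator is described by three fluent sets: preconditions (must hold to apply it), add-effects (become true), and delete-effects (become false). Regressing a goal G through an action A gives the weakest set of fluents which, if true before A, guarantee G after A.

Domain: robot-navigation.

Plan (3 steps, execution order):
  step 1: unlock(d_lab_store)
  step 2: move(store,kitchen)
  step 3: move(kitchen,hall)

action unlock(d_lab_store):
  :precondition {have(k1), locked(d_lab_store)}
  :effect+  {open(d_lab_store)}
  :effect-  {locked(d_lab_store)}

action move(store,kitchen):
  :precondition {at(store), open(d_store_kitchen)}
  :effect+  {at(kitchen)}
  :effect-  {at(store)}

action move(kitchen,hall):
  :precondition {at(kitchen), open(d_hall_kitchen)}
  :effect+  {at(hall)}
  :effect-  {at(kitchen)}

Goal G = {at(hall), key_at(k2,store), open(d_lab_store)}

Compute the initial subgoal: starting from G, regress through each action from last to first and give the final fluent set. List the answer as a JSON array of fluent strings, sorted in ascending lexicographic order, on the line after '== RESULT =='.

Regress step by step:
  through step 3 (move(kitchen,hall)): drop {at(hall)}, keep {key_at(k2,store), open(d_lab_store)}, require {at(kitchen), open(d_hall_kitchen)}
    → {at(kitchen), key_at(k2,store), open(d_hall_kitchen), open(d_lab_store)}
  through step 2 (move(store,kitchen)): drop {at(kitchen)}, keep {key_at(k2,store), open(d_hall_kitchen), open(d_lab_store)}, require {at(store), open(d_store_kitchen)}
    → {at(store), key_at(k2,store), open(d_hall_kitchen), open(d_lab_store), open(d_store_kitchen)}
  through step 1 (unlock(d_lab_store)): drop {open(d_lab_store)}, keep {at(store), key_at(k2,store), open(d_hall_kitchen), open(d_store_kitchen)}, require {have(k1), locked(d_lab_store)}
    → {at(store), have(k1), key_at(k2,store), locked(d_lab_store), open(d_hall_kitchen), open(d_store_kitchen)}

== RESULT ==
["at(store)", "have(k1)", "key_at(k2,store)", "locked(d_lab_store)", "open(d_hall_kitchen)", "open(d_store_kitchen)"]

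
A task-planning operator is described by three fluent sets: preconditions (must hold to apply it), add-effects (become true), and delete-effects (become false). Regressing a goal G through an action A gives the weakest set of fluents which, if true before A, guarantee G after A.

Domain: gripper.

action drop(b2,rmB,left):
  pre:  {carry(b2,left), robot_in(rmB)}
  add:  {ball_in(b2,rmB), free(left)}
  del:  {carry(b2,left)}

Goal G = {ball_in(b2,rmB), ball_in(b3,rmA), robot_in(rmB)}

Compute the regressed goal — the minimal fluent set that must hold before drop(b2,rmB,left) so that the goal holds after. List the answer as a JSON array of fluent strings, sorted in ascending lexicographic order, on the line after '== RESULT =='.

Regress:
  G ∩ del = {}  (empty — regression defined)
  G \ add = {ball_in(b2,rmB), ball_in(b3,rmA), robot_in(rmB)} \ {ball_in(b2,rmB), free(left)} = {ball_in(b3,rmA), robot_in(rmB)}
  ∪ pre   = {ball_in(b3,rmA), robot_in(rmB)} ∪ {carry(b2,left), robot_in(rmB)}
          = {ball_in(b3,rmA), carry(b2,left), robot_in(rmB)}

== RESULT ==
["ball_in(b3,rmA)", "carry(b2,left)", "robot_in(rmB)"]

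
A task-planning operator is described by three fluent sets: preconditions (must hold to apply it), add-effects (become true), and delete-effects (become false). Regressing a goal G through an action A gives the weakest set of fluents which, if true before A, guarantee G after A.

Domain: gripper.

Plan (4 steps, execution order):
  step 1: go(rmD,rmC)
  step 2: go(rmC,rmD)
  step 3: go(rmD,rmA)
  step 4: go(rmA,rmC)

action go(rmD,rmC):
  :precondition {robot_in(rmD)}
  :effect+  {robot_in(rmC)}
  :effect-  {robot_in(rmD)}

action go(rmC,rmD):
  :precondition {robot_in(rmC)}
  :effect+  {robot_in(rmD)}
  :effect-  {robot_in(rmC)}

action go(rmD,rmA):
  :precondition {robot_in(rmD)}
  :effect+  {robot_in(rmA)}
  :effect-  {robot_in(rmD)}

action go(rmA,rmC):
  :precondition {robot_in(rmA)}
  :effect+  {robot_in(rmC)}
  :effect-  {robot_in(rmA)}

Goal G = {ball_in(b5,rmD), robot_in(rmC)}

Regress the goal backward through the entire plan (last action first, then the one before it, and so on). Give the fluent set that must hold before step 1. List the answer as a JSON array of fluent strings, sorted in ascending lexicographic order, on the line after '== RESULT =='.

Work backward from the goal:
  through step 4 (go(rmA,rmC)): drop {robot_in(rmC)}, keep {ball_in(b5,rmD)}, require {robot_in(rmA)}
    → {ball_in(b5,rmD), robot_in(rmA)}
  through step 3 (go(rmD,rmA)): drop {robot_in(rmA)}, keep {ball_in(b5,rmD)}, require {robot_in(rmD)}
    → {ball_in(b5,rmD), robot_in(rmD)}
  through step 2 (go(rmC,rmD)): drop {robot_in(rmD)}, keep {ball_in(b5,rmD)}, require {robot_in(rmC)}
    → {ball_in(b5,rmD), robot_in(rmC)}
  through step 1 (go(rmD,rmC)): drop {robot_in(rmC)}, keep {ball_in(b5,rmD)}, require {robot_in(rmD)}
    → {ball_in(b5,rmD), robot_in(rmD)}

== RESULT ==
["ball_in(b5,rmD)", "robot_in(rmD)"]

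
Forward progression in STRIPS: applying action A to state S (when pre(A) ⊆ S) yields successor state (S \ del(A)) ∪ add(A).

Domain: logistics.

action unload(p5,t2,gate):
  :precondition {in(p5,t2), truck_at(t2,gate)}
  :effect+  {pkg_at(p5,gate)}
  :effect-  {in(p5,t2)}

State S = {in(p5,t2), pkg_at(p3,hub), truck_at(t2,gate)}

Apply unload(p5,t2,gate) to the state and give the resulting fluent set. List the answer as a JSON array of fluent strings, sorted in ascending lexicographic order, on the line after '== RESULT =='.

Compute (S \ del) ∪ add:
  pre ⊆ S: {in(p5,t2), truck_at(t2,gate)} ⊆ S  — applicable
  S \ del = {pkg_at(p3,hub), truck_at(t2,gate)}
  ∪ add   = {pkg_at(p3,hub), pkg_at(p5,gate), truck_at(t2,gate)}

== RESULT ==
["pkg_at(p3,hub)", "pkg_at(p5,gate)", "truck_at(t2,gate)"]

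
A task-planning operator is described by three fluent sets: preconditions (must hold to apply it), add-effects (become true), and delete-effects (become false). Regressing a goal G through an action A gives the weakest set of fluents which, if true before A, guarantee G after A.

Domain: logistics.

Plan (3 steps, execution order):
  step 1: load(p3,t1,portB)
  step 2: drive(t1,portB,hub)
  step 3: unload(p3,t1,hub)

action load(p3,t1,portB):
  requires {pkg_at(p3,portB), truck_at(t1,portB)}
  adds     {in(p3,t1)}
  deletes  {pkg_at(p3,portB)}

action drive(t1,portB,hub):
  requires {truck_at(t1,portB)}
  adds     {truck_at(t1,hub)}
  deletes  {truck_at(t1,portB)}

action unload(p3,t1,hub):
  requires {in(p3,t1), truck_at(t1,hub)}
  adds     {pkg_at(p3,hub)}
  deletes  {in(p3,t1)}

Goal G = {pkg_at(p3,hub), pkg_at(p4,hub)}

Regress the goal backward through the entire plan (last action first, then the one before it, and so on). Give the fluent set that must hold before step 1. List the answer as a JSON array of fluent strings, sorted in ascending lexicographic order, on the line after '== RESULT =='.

Regress step by step:
  through step 3 (unload(p3,t1,hub)): drop {pkg_at(p3,hub)}, keep {pkg_at(p4,hub)}, require {in(p3,t1), truck_at(t1,hub)}
    → {in(p3,t1), pkg_at(p4,hub), truck_at(t1,hub)}
  through step 2 (drive(t1,portB,hub)): drop {truck_at(t1,hub)}, keep {in(p3,t1), pkg_at(p4,hub)}, require {truck_at(t1,portB)}
    → {in(p3,t1), pkg_at(p4,hub), truck_at(t1,portB)}
  through step 1 (load(p3,t1,portB)): drop {in(p3,t1)}, keep {pkg_at(p4,hub), truck_at(t1,portB)}, require {pkg_at(p3,portB), truck_at(t1,portB)}
    → {pkg_at(p3,portB), pkg_at(p4,hub), truck_at(t1,portB)}

== RESULT ==
["pkg_at(p3,portB)", "pkg_at(p4,hub)", "truck_at(t1,portB)"]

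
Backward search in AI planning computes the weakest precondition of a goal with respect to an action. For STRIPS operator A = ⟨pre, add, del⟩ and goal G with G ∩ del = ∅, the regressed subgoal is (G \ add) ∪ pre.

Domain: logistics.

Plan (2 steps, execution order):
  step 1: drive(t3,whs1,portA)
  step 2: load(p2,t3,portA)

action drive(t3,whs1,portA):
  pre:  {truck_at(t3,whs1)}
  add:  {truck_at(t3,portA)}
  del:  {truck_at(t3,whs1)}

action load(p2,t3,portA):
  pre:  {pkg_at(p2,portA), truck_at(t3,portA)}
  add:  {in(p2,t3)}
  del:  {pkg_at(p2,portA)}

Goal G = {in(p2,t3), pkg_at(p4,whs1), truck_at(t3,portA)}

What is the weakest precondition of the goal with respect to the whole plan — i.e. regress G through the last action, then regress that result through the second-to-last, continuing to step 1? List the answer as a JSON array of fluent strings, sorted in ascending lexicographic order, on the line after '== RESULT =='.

Regress step by step:
  through step 2 (load(p2,t3,portA)): drop {in(p2,t3)}, keep {pkg_at(p4,whs1), truck_at(t3,portA)}, require {pkg_at(p2,portA), truck_at(t3,portA)}
    → {pkg_at(p2,portA), pkg_at(p4,whs1), truck_at(t3,portA)}
  through step 1 (drive(t3,whs1,portA)): drop {truck_at(t3,portA)}, keep {pkg_at(p2,portA), pkg_at(p4,whs1)}, require {truck_at(t3,whs1)}
    → {pkg_at(p2,portA), pkg_at(p4,whs1), truck_at(t3,whs1)}

== RESULT ==
["pkg_at(p2,portA)", "pkg_at(p4,whs1)", "truck_at(t3,whs1)"]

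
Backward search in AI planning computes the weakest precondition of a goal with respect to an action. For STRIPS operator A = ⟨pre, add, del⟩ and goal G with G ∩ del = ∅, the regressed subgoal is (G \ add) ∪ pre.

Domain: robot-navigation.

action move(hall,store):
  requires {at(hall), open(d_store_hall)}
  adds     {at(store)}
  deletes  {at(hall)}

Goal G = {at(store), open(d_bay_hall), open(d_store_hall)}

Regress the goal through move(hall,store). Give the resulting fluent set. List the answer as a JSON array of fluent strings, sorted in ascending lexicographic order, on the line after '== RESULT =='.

Compute (G \ add) ∪ pre:
  G ∩ del = {}  (empty — regression defined)
  G \ add = {at(store), open(d_bay_hall), open(d_store_hall)} \ {at(store)} = {open(d_bay_hall), open(d_store_hall)}
  ∪ pre   = {open(d_bay_hall), open(d_store_hall)} ∪ {at(hall), open(d_store_hall)}
          = {at(hall), open(d_bay_hall), open(d_store_hall)}

== RESULT ==
["at(hall)", "open(d_bay_hall)", "open(d_store_hall)"]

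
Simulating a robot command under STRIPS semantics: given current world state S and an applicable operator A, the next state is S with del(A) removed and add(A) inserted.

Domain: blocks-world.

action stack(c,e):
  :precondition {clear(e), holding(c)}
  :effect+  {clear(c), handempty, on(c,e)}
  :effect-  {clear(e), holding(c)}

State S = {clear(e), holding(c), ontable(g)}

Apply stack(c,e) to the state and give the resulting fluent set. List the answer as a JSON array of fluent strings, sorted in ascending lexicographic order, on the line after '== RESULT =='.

Progress:
  pre ⊆ S: {clear(e), holding(c)} ⊆ S  — applicable
  S \ del = {ontable(g)}
  ∪ add   = {clear(c), handempty, on(c,e), ontable(g)}

== RESULT ==
["clear(c)", "handempty", "on(c,e)", "ontable(g)"]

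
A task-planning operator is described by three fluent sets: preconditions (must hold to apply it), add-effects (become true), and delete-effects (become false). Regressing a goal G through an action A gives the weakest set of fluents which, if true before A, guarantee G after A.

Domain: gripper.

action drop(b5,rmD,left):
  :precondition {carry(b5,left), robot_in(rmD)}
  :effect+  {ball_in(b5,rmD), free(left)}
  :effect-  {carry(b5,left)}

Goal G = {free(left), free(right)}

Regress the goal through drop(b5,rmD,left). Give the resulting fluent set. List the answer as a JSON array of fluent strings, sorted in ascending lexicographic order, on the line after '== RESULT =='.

Regress:
  G ∩ del = {}  (empty — regression defined)
  G \ add = {free(left), free(right)} \ {ball_in(b5,rmD), free(left)} = {free(right)}
  ∪ pre   = {free(right)} ∪ {carry(b5,left), robot_in(rmD)}
          = {carry(b5,left), free(right), robot_in(rmD)}

== RESULT ==
["carry(b5,left)", "free(right)", "robot_in(rmD)"]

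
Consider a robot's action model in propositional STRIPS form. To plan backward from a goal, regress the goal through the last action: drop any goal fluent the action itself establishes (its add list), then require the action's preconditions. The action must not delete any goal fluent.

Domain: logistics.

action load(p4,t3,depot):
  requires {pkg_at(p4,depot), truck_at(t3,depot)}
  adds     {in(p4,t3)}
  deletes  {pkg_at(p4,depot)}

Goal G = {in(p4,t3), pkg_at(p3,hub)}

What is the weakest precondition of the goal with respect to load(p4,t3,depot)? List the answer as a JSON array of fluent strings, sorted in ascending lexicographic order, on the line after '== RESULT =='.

Compute (G \ add) ∪ pre:
  G ∩ del = {}  (empty — regression defined)
  G \ add = {in(p4,t3), pkg_at(p3,hub)} \ {in(p4,t3)} = {pkg_at(p3,hub)}
  ∪ pre   = {pkg_at(p3,hub)} ∪ {pkg_at(p4,depot), truck_at(t3,depot)}
          = {pkg_at(p3,hub), pkg_at(p4,depot), truck_at(t3,depot)}

== RESULT ==
["pkg_at(p3,hub)", "pkg_at(p4,depot)", "truck_at(t3,depot)"]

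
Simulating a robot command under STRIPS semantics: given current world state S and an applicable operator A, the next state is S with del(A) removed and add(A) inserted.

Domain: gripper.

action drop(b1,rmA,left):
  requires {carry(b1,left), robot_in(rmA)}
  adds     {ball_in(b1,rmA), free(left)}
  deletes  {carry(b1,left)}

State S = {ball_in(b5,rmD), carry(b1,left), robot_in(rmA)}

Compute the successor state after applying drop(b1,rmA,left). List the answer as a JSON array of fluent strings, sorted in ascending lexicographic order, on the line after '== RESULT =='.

Compute (S \ del) ∪ add:
  pre ⊆ S: {carry(b1,left), robot_in(rmA)} ⊆ S  — applicable
  S \ del = {ball_in(b5,rmD), robot_in(rmA)}
  ∪ add   = {ball_in(b1,rmA), ball_in(b5,rmD), free(left), robot_in(rmA)}

== RESULT ==
["ball_in(b1,rmA)", "ball_in(b5,rmD)", "free(left)", "robot_in(rmA)"]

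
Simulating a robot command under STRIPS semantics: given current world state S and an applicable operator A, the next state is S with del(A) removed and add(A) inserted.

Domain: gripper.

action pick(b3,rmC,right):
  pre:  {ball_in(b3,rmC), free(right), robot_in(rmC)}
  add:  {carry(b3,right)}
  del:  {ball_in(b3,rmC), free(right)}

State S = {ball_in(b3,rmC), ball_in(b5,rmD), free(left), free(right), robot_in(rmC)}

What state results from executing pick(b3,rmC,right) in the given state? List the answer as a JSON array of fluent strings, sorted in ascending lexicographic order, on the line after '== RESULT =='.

Compute (S \ del) ∪ add:
  pre ⊆ S: {ball_in(b3,rmC), free(right), robot_in(rmC)} ⊆ S  — applicable
  S \ del = {ball_in(b5,rmD), free(left), robot_in(rmC)}
  ∪ add   = {ball_in(b5,rmD), carry(b3,right), free(left), robot_in(rmC)}

== RESULT ==
["ball_in(b5,rmD)", "carry(b3,right)", "free(left)", "robot_in(rmC)"]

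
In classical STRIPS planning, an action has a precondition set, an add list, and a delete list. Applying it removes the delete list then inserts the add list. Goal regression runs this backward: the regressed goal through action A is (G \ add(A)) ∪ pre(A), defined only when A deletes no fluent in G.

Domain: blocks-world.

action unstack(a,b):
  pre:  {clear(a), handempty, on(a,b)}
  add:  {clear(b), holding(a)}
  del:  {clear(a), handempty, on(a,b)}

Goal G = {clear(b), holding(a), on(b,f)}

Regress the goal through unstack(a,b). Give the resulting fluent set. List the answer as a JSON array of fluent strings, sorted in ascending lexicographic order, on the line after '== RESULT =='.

Regress:
  G ∩ del = {}  (empty — regression defined)
  G \ add = {clear(b), holding(a), on(b,f)} \ {clear(b), holding(a)} = {on(b,f)}
  ∪ pre   = {on(b,f)} ∪ {clear(a), handempty, on(a,b)}
          = {clear(a), handempty, on(a,b), on(b,f)}

== RESULT ==
["clear(a)", "handempty", "on(a,b)", "on(b,f)"]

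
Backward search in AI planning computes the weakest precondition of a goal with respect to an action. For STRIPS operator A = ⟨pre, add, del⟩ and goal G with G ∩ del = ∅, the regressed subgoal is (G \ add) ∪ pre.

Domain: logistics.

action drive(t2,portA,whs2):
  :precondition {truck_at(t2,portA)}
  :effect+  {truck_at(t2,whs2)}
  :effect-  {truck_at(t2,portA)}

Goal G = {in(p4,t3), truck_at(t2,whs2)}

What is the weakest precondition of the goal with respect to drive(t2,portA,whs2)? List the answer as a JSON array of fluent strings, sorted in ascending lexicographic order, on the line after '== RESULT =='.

Compute (G \ add) ∪ pre:
  G ∩ del = {}  (empty — regression defined)
  G \ add = {in(p4,t3), truck_at(t2,whs2)} \ {truck_at(t2,whs2)} = {in(p4,t3)}
  ∪ pre   = {in(p4,t3)} ∪ {truck_at(t2,portA)}
          = {in(p4,t3), truck_at(t2,portA)}

== RESULT ==
["in(p4,t3)", "truck_at(t2,portA)"]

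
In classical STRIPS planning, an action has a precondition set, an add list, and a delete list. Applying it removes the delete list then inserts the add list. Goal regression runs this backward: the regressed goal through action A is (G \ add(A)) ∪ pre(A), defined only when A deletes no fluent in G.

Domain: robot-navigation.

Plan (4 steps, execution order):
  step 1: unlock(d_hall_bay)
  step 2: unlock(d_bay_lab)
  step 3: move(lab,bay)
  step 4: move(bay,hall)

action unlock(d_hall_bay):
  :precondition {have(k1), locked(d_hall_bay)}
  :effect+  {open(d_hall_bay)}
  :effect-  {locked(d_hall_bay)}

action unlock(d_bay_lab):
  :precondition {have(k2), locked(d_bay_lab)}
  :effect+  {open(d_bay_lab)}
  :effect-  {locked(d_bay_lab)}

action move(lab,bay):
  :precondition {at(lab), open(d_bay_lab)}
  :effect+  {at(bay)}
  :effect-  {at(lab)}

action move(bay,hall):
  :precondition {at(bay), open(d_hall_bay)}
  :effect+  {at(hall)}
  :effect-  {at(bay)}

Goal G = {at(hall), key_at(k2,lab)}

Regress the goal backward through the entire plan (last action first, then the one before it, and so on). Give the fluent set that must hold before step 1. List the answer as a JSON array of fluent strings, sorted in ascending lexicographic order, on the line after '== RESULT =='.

Regress step by step:
  through step 4 (move(bay,hall)): drop {at(hall)}, keep {key_at(k2,lab)}, require {at(bay), open(d_hall_bay)}
    → {at(bay), key_at(k2,lab), open(d_hall_bay)}
  through step 3 (move(lab,bay)): drop {at(bay)}, keep {key_at(k2,lab), open(d_hall_bay)}, require {at(lab), open(d_bay_lab)}
    → {at(lab), key_at(k2,lab), open(d_bay_lab), open(d_hall_bay)}
  through step 2 (unlock(d_bay_lab)): drop {open(d_bay_lab)}, keep {at(lab), key_at(k2,lab), open(d_hall_bay)}, require {have(k2), locked(d_bay_lab)}
    → {at(lab), have(k2), key_at(k2,lab), locked(d_bay_lab), open(d_hall_bay)}
  through step 1 (unlock(d_hall_bay)): drop {open(d_hall_bay)}, keep {at(lab), have(k2), key_at(k2,lab), locked(d_bay_lab)}, require {have(k1), locked(d_hall_bay)}
    → {at(lab), have(k1), have(k2), key_at(k2,lab), locked(d_bay_lab), locked(d_hall_bay)}

== RESULT ==
["at(lab)", "have(k1)", "have(k2)", "key_at(k2,lab)", "locked(d_bay_lab)", "locked(d_hall_bay)"]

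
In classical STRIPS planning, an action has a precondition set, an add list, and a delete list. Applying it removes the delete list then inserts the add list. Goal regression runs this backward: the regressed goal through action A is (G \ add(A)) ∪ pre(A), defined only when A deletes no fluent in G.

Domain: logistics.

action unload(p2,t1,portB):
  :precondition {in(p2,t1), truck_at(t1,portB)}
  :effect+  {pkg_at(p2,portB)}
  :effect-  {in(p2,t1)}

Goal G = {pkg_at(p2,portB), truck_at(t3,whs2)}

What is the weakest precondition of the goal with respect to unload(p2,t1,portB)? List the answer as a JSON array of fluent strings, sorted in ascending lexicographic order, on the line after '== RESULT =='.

Compute (G \ add) ∪ pre:
  G ∩ del = {}  (empty — regression defined)
  G \ add = {pkg_at(p2,portB), truck_at(t3,whs2)} \ {pkg_at(p2,portB)} = {truck_at(t3,whs2)}
  ∪ pre   = {truck_at(t3,whs2)} ∪ {in(p2,t1), truck_at(t1,portB)}
          = {in(p2,t1), truck_at(t1,portB), truck_at(t3,whs2)}

== RESULT ==
["in(p2,t1)", "truck_at(t1,portB)", "truck_at(t3,whs2)"]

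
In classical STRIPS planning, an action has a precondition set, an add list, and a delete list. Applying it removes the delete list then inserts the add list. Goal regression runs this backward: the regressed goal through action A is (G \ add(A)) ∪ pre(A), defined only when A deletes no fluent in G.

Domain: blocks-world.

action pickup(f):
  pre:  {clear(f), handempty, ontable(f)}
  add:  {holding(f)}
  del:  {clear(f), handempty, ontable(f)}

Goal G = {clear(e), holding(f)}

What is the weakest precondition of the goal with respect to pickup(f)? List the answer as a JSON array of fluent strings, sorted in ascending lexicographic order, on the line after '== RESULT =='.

Compute (G \ add) ∪ pre:
  G ∩ del = {}  (empty — regression defined)
  G \ add = {clear(e), holding(f)} \ {holding(f)} = {clear(e)}
  ∪ pre   = {clear(e)} ∪ {clear(f), handempty, ontable(f)}
          = {clear(e), clear(f), handempty, ontable(f)}

== RESULT ==
["clear(e)", "clear(f)", "handempty", "ontable(f)"]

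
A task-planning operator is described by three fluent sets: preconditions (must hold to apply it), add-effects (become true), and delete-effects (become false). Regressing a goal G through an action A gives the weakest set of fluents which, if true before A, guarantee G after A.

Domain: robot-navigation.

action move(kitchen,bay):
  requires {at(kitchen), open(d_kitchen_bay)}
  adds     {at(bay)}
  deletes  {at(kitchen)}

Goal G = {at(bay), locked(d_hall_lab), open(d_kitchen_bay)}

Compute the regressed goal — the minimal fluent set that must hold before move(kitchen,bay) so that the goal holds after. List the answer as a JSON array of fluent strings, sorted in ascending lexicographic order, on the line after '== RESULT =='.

Regress:
  G ∩ del = {}  (empty — regression defined)
  G \ add = {at(bay), locked(d_hall_lab), open(d_kitchen_bay)} \ {at(bay)} = {locked(d_hall_lab), open(d_kitchen_bay)}
  ∪ pre   = {locked(d_hall_lab), open(d_kitchen_bay)} ∪ {at(kitchen), open(d_kitchen_bay)}
          = {at(kitchen), locked(d_hall_lab), open(d_kitchen_bay)}

== RESULT ==
["at(kitchen)", "locked(d_hall_lab)", "open(d_kitchen_bay)"]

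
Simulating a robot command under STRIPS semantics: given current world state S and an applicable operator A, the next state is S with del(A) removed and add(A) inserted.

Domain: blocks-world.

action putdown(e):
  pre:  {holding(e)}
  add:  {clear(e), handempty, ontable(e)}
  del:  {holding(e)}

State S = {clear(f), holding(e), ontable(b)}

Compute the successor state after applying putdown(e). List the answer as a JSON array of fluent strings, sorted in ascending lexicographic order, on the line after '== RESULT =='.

Compute (S \ del) ∪ add:
  pre ⊆ S: {holding(e)} ⊆ S  — applicable
  S \ del = {clear(f), ontable(b)}
  ∪ add   = {clear(e), clear(f), handempty, ontable(b), ontable(e)}

== RESULT ==
["clear(e)", "clear(f)", "handempty", "ontable(b)", "ontable(e)"]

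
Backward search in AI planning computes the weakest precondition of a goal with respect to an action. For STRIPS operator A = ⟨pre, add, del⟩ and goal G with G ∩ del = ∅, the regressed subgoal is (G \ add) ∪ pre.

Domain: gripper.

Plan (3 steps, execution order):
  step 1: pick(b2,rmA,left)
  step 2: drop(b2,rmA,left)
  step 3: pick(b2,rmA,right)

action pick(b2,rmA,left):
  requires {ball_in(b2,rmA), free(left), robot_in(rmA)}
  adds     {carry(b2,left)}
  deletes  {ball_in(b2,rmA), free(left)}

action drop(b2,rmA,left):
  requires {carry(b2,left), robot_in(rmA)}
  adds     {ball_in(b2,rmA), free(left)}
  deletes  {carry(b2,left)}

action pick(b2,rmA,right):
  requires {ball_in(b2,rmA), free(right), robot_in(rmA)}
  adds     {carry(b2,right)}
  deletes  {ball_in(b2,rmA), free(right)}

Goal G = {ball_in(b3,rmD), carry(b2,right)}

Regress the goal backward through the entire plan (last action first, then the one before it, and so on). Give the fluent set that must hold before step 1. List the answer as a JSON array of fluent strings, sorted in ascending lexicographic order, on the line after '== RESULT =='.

Regress step by step:
  through step 3 (pick(b2,rmA,right)): drop {carry(b2,right)}, keep {ball_in(b3,rmD)}, require {ball_in(b2,rmA), free(right), robot_in(rmA)}
    → {ball_in(b2,rmA), ball_in(b3,rmD), free(right), robot_in(rmA)}
  through step 2 (drop(b2,rmA,left)): drop {ball_in(b2,rmA)}, keep {ball_in(b3,rmD), free(right), robot_in(rmA)}, require {carry(b2,left), robot_in(rmA)}
    → {ball_in(b3,rmD), carry(b2,left), free(right), robot_in(rmA)}
  through step 1 (pick(b2,rmA,left)): drop {carry(b2,left)}, keep {ball_in(b3,rmD), free(right), robot_in(rmA)}, require {ball_in(b2,rmA), free(left), robot_in(rmA)}
    → {ball_in(b2,rmA), ball_in(b3,rmD), free(left), free(right), robot_in(rmA)}

== RESULT ==
["ball_in(b2,rmA)", "ball_in(b3,rmD)", "free(left)", "free(right)", "robot_in(rmA)"]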